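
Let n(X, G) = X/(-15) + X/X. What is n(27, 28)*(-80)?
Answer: 64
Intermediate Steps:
n(X, G) = 1 - X/15 (n(X, G) = X*(-1/15) + 1 = -X/15 + 1 = 1 - X/15)
n(27, 28)*(-80) = (1 - 1/15*27)*(-80) = (1 - 9/5)*(-80) = -⅘*(-80) = 64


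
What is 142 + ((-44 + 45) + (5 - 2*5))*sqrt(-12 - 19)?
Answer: 142 - 4*I*sqrt(31) ≈ 142.0 - 22.271*I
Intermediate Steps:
142 + ((-44 + 45) + (5 - 2*5))*sqrt(-12 - 19) = 142 + (1 + (5 - 10))*sqrt(-31) = 142 + (1 - 5)*(I*sqrt(31)) = 142 - 4*I*sqrt(31)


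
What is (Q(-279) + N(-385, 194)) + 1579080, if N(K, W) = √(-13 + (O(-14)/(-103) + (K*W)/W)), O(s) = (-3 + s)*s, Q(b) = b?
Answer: 1578801 + 4*I*√265431/103 ≈ 1.5788e+6 + 20.008*I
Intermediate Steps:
O(s) = s*(-3 + s)
N(K, W) = √(-1577/103 + K) (N(K, W) = √(-13 + (-14*(-3 - 14)/(-103) + (K*W)/W)) = √(-13 + (-14*(-17)*(-1/103) + K)) = √(-13 + (238*(-1/103) + K)) = √(-13 + (-238/103 + K)) = √(-1577/103 + K))
(Q(-279) + N(-385, 194)) + 1579080 = (-279 + √(-162431 + 10609*(-385))/103) + 1579080 = (-279 + √(-162431 - 4084465)/103) + 1579080 = (-279 + √(-4246896)/103) + 1579080 = (-279 + (4*I*√265431)/103) + 1579080 = (-279 + 4*I*√265431/103) + 1579080 = 1578801 + 4*I*√265431/103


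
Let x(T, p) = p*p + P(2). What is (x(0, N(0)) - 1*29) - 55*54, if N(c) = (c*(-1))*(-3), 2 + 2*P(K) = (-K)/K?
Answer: -6001/2 ≈ -3000.5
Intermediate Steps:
P(K) = -3/2 (P(K) = -1 + ((-K)/K)/2 = -1 + (1/2)*(-1) = -1 - 1/2 = -3/2)
N(c) = 3*c (N(c) = -c*(-3) = 3*c)
x(T, p) = -3/2 + p**2 (x(T, p) = p*p - 3/2 = p**2 - 3/2 = -3/2 + p**2)
(x(0, N(0)) - 1*29) - 55*54 = ((-3/2 + (3*0)**2) - 1*29) - 55*54 = ((-3/2 + 0**2) - 29) - 2970 = ((-3/2 + 0) - 29) - 2970 = (-3/2 - 29) - 2970 = -61/2 - 2970 = -6001/2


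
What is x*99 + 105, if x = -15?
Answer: -1380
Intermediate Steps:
x*99 + 105 = -15*99 + 105 = -1485 + 105 = -1380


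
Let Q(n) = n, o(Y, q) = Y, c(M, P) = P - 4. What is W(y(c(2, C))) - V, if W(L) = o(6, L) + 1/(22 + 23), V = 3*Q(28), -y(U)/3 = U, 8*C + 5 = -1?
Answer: -3509/45 ≈ -77.978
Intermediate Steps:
C = -3/4 (C = -5/8 + (1/8)*(-1) = -5/8 - 1/8 = -3/4 ≈ -0.75000)
c(M, P) = -4 + P
y(U) = -3*U
V = 84 (V = 3*28 = 84)
W(L) = 271/45 (W(L) = 6 + 1/(22 + 23) = 6 + 1/45 = 271/45)
W(y(c(2, C))) - V = 271/45 - 1*84 = 271/45 - 84 = -3509/45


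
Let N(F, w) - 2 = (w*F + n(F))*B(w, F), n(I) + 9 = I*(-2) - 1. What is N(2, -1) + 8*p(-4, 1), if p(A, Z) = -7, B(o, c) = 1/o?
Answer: -38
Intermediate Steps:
n(I) = -10 - 2*I (n(I) = -9 + (I*(-2) - 1) = -9 + (-2*I - 1) = -9 + (-1 - 2*I) = -10 - 2*I)
N(F, w) = 2 + (-10 - 2*F + F*w)/w (N(F, w) = 2 + (w*F + (-10 - 2*F))/w = 2 + (F*w + (-10 - 2*F))/w = 2 + (-10 - 2*F + F*w)/w)
N(2, -1) + 8*p(-4, 1) = (-10 - 2*2 - (2 + 2))/(-1) + 8*(-7) = -(-10 - 4 - 1*4) - 56 = -(-10 - 4 - 4) - 56 = -1*(-18) - 56 = 18 - 56 = -38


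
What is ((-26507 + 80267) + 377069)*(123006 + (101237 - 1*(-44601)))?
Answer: 115825791676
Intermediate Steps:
((-26507 + 80267) + 377069)*(123006 + (101237 - 1*(-44601))) = (53760 + 377069)*(123006 + (101237 + 44601)) = 430829*(123006 + 145838) = 430829*268844 = 115825791676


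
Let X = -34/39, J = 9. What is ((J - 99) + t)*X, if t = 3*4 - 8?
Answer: 2924/39 ≈ 74.974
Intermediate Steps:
t = 4 (t = 12 - 8 = 4)
X = -34/39 (X = -34*1/39 = -34/39 ≈ -0.87179)
((J - 99) + t)*X = ((9 - 99) + 4)*(-34/39) = (-90 + 4)*(-34/39) = -86*(-34/39) = 2924/39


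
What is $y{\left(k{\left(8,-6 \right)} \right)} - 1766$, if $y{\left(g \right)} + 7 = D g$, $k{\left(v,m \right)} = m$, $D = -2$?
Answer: $-1761$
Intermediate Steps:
$y{\left(g \right)} = -7 - 2 g$
$y{\left(k{\left(8,-6 \right)} \right)} - 1766 = \left(-7 - -12\right) - 1766 = \left(-7 + 12\right) - 1766 = 5 - 1766 = -1761$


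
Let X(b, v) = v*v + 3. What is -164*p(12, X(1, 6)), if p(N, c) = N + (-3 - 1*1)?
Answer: -1312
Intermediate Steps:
X(b, v) = 3 + v² (X(b, v) = v² + 3 = 3 + v²)
p(N, c) = -4 + N (p(N, c) = N + (-3 - 1) = N - 4 = -4 + N)
-164*p(12, X(1, 6)) = -164*(-4 + 12) = -164*8 = -1312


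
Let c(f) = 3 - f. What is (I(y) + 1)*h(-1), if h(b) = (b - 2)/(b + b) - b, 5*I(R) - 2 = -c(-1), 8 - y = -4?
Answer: 3/2 ≈ 1.5000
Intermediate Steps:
y = 12 (y = 8 - 1*(-4) = 8 + 4 = 12)
I(R) = -⅖ (I(R) = ⅖ + (-(3 - 1*(-1)))/5 = ⅖ + (-(3 + 1))/5 = ⅖ + (-1*4)/5 = ⅖ + (⅕)*(-4) = ⅖ - ⅘ = -⅖)
h(b) = -b + (-2 + b)/(2*b) (h(b) = (-2 + b)/((2*b)) - b = (-2 + b)*(1/(2*b)) - b = (-2 + b)/(2*b) - b = -b + (-2 + b)/(2*b))
(I(y) + 1)*h(-1) = (-⅖ + 1)*(½ - 1*(-1) - 1/(-1)) = 3*(½ + 1 - 1*(-1))/5 = 3*(½ + 1 + 1)/5 = (⅗)*(5/2) = 3/2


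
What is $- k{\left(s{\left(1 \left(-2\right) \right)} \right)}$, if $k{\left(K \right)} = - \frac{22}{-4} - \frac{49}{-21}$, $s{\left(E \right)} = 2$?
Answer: $- \frac{47}{6} \approx -7.8333$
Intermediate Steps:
$k{\left(K \right)} = \frac{47}{6}$ ($k{\left(K \right)} = \left(-22\right) \left(- \frac{1}{4}\right) - - \frac{7}{3} = \frac{11}{2} + \frac{7}{3} = \frac{47}{6}$)
$- k{\left(s{\left(1 \left(-2\right) \right)} \right)} = \left(-1\right) \frac{47}{6} = - \frac{47}{6}$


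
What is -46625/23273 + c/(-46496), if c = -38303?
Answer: -1276450281/1082101408 ≈ -1.1796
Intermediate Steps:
-46625/23273 + c/(-46496) = -46625/23273 - 38303/(-46496) = -46625*1/23273 - 38303*(-1/46496) = -46625/23273 + 38303/46496 = -1276450281/1082101408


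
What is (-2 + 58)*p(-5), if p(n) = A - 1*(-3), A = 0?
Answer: 168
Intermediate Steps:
p(n) = 3 (p(n) = 0 - 1*(-3) = 0 + 3 = 3)
(-2 + 58)*p(-5) = (-2 + 58)*3 = 56*3 = 168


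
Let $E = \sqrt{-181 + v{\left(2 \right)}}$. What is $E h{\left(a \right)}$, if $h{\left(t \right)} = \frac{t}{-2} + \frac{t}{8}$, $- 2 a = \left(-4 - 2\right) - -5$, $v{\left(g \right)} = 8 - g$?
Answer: $- \frac{15 i \sqrt{7}}{16} \approx - 2.4804 i$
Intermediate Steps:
$a = \frac{1}{2}$ ($a = - \frac{\left(-4 - 2\right) - -5}{2} = - \frac{\left(-4 - 2\right) + 5}{2} = - \frac{-6 + 5}{2} = \left(- \frac{1}{2}\right) \left(-1\right) = \frac{1}{2} \approx 0.5$)
$h{\left(t \right)} = - \frac{3 t}{8}$ ($h{\left(t \right)} = t \left(- \frac{1}{2}\right) + t \frac{1}{8} = - \frac{t}{2} + \frac{t}{8} = - \frac{3 t}{8}$)
$E = 5 i \sqrt{7}$ ($E = \sqrt{-181 + \left(8 - 2\right)} = \sqrt{-181 + 6} = \sqrt{-175} = 5 i \sqrt{7} \approx 13.229 i$)
$E h{\left(a \right)} = 5 i \sqrt{7} \left(\left(- \frac{3}{8}\right) \frac{1}{2}\right) = 5 i \sqrt{7} \left(- \frac{3}{16}\right) = - \frac{15 i \sqrt{7}}{16}$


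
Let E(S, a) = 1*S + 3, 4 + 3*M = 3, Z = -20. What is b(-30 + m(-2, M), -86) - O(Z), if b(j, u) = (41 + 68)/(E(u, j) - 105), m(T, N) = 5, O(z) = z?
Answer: 3651/188 ≈ 19.420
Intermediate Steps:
M = -⅓ (M = -4/3 + (⅓)*3 = -4/3 + 1 = -⅓ ≈ -0.33333)
E(S, a) = 3 + S (E(S, a) = S + 3 = 3 + S)
b(j, u) = 109/(-102 + u) (b(j, u) = (41 + 68)/((3 + u) - 105) = 109/(-102 + u))
b(-30 + m(-2, M), -86) - O(Z) = 109/(-102 - 86) - 1*(-20) = 109/(-188) + 20 = 109*(-1/188) + 20 = -109/188 + 20 = 3651/188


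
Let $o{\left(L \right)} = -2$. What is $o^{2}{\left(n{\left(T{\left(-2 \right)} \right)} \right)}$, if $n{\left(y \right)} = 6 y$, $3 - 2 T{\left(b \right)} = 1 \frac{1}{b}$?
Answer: $4$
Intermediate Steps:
$T{\left(b \right)} = \frac{3}{2} - \frac{1}{2 b}$ ($T{\left(b \right)} = \frac{3}{2} - \frac{1 \frac{1}{b}}{2} = \frac{3}{2} - \frac{1}{2 b}$)
$o^{2}{\left(n{\left(T{\left(-2 \right)} \right)} \right)} = \left(-2\right)^{2} = 4$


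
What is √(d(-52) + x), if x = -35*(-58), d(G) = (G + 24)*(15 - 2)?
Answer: 7*√34 ≈ 40.817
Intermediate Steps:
d(G) = 312 + 13*G (d(G) = (24 + G)*13 = 312 + 13*G)
x = 2030
√(d(-52) + x) = √((312 + 13*(-52)) + 2030) = √((312 - 676) + 2030) = √(-364 + 2030) = √1666 = 7*√34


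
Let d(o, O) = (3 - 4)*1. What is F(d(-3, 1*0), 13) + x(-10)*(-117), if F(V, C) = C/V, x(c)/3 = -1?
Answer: 338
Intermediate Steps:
d(o, O) = -1 (d(o, O) = -1*1 = -1)
x(c) = -3 (x(c) = 3*(-1) = -3)
F(d(-3, 1*0), 13) + x(-10)*(-117) = 13/(-1) - 3*(-117) = 13*(-1) + 351 = -13 + 351 = 338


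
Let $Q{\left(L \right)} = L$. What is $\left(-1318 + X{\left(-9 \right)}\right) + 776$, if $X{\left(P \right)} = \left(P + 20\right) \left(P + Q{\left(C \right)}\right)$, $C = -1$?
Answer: $-652$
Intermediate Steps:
$X{\left(P \right)} = \left(-1 + P\right) \left(20 + P\right)$ ($X{\left(P \right)} = \left(P + 20\right) \left(P - 1\right) = \left(20 + P\right) \left(-1 + P\right) = \left(-1 + P\right) \left(20 + P\right)$)
$\left(-1318 + X{\left(-9 \right)}\right) + 776 = \left(-1318 + \left(-20 + \left(-9\right)^{2} + 19 \left(-9\right)\right)\right) + 776 = \left(-1318 - 110\right) + 776 = -1428 + 776 = -652$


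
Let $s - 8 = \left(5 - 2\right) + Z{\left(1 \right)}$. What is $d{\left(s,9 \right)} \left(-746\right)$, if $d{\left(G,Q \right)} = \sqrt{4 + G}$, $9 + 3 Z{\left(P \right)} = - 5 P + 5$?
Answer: $- 1492 \sqrt{3} \approx -2584.2$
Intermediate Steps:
$Z{\left(P \right)} = - \frac{4}{3} - \frac{5 P}{3}$ ($Z{\left(P \right)} = -3 + \frac{- 5 P + 5}{3} = -3 + \frac{5 - 5 P}{3} = -3 - \left(- \frac{5}{3} + \frac{5 P}{3}\right) = - \frac{4}{3} - \frac{5 P}{3}$)
$s = 8$ ($s = 8 + \left(\left(5 - 2\right) - 3\right) = 8 + \left(3 - 3\right) = 8 + 0 = 8$)
$d{\left(s,9 \right)} \left(-746\right) = \sqrt{4 + 8} \left(-746\right) = \sqrt{12} \left(-746\right) = 2 \sqrt{3} \left(-746\right) = - 1492 \sqrt{3}$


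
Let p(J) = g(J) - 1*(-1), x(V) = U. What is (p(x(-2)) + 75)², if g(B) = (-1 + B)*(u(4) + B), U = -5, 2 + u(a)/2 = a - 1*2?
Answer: 11236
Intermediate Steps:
u(a) = -8 + 2*a (u(a) = -4 + 2*(a - 1*2) = -4 + 2*(a - 2) = -4 + 2*(-2 + a) = -4 + (-4 + 2*a) = -8 + 2*a)
x(V) = -5
g(B) = B*(-1 + B) (g(B) = (-1 + B)*((-8 + 2*4) + B) = (-1 + B)*((-8 + 8) + B) = (-1 + B)*(0 + B) = (-1 + B)*B = B*(-1 + B))
p(J) = 1 + J*(-1 + J) (p(J) = J*(-1 + J) - 1*(-1) = J*(-1 + J) + 1 = 1 + J*(-1 + J))
(p(x(-2)) + 75)² = ((1 + (-5)² - 1*(-5)) + 75)² = ((1 + 25 + 5) + 75)² = (31 + 75)² = 106² = 11236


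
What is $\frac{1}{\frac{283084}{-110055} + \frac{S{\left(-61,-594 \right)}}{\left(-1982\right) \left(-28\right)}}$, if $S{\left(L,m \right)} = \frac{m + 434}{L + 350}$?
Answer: $- \frac{9592934505}{24675087944} \approx -0.38877$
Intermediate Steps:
$S{\left(L,m \right)} = \frac{434 + m}{350 + L}$
$\frac{1}{\frac{283084}{-110055} + \frac{S{\left(-61,-594 \right)}}{\left(-1982\right) \left(-28\right)}} = \frac{1}{\frac{283084}{-110055} + \frac{\frac{1}{350 - 61} \left(434 - 594\right)}{\left(-1982\right) \left(-28\right)}} = \frac{1}{283084 \left(- \frac{1}{110055}\right) + \frac{\frac{1}{289} \left(-160\right)}{55496}} = \frac{1}{- \frac{12308}{4785} + \frac{1}{289} \left(-160\right) \frac{1}{55496}} = \frac{1}{- \frac{12308}{4785} - \frac{20}{2004793}} = \frac{1}{- \frac{24675087944}{9592934505}} = - \frac{9592934505}{24675087944}$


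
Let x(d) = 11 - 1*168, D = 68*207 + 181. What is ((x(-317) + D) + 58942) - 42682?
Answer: 30360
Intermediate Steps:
D = 14257 (D = 14076 + 181 = 14257)
x(d) = -157 (x(d) = 11 - 168 = -157)
((x(-317) + D) + 58942) - 42682 = ((-157 + 14257) + 58942) - 42682 = (14100 + 58942) - 42682 = 73042 - 42682 = 30360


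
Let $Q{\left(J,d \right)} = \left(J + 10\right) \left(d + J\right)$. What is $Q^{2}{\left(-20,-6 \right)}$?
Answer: $67600$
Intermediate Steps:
$Q{\left(J,d \right)} = \left(10 + J\right) \left(J + d\right)$
$Q^{2}{\left(-20,-6 \right)} = \left(\left(-20\right)^{2} + 10 \left(-20\right) + 10 \left(-6\right) - -120\right)^{2} = \left(400 - 200 - 60 + 120\right)^{2} = 260^{2} = 67600$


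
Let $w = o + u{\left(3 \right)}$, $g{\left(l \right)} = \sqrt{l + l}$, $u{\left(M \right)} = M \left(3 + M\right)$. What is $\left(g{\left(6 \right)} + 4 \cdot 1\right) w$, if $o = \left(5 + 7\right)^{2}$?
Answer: $648 + 324 \sqrt{3} \approx 1209.2$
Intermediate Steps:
$o = 144$ ($o = 12^{2} = 144$)
$g{\left(l \right)} = \sqrt{2} \sqrt{l}$ ($g{\left(l \right)} = \sqrt{2 l} = \sqrt{2} \sqrt{l}$)
$w = 162$ ($w = 144 + 3 \left(3 + 3\right) = 144 + 3 \cdot 6 = 144 + 18 = 162$)
$\left(g{\left(6 \right)} + 4 \cdot 1\right) w = \left(\sqrt{2} \sqrt{6} + 4 \cdot 1\right) 162 = \left(2 \sqrt{3} + 4\right) 162 = \left(4 + 2 \sqrt{3}\right) 162 = 648 + 324 \sqrt{3}$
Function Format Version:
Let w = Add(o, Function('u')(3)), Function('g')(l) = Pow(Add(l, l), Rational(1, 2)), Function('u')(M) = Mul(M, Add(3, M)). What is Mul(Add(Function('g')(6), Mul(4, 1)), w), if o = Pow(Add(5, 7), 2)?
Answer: Add(648, Mul(324, Pow(3, Rational(1, 2)))) ≈ 1209.2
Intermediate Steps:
o = 144 (o = Pow(12, 2) = 144)
Function('g')(l) = Mul(Pow(2, Rational(1, 2)), Pow(l, Rational(1, 2))) (Function('g')(l) = Pow(Mul(2, l), Rational(1, 2)) = Mul(Pow(2, Rational(1, 2)), Pow(l, Rational(1, 2))))
w = 162 (w = Add(144, Mul(3, Add(3, 3))) = Add(144, Mul(3, 6)) = Add(144, 18) = 162)
Mul(Add(Function('g')(6), Mul(4, 1)), w) = Mul(Add(Mul(Pow(2, Rational(1, 2)), Pow(6, Rational(1, 2))), Mul(4, 1)), 162) = Mul(Add(Mul(2, Pow(3, Rational(1, 2))), 4), 162) = Mul(Add(4, Mul(2, Pow(3, Rational(1, 2)))), 162) = Add(648, Mul(324, Pow(3, Rational(1, 2))))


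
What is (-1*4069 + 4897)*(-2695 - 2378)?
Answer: -4200444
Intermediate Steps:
(-1*4069 + 4897)*(-2695 - 2378) = (-4069 + 4897)*(-5073) = 828*(-5073) = -4200444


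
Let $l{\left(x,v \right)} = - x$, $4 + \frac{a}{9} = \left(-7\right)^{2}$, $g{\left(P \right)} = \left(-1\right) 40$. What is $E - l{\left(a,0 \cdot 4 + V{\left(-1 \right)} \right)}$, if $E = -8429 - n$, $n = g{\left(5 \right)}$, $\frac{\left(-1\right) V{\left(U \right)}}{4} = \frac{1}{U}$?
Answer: $-7984$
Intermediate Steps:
$V{\left(U \right)} = - \frac{4}{U}$
$g{\left(P \right)} = -40$
$n = -40$
$a = 405$ ($a = -36 + 9 \left(-7\right)^{2} = -36 + 9 \cdot 49 = -36 + 441 = 405$)
$E = -8389$ ($E = -8429 - -40 = -8429 + 40 = -8389$)
$E - l{\left(a,0 \cdot 4 + V{\left(-1 \right)} \right)} = -8389 - \left(-1\right) 405 = -8389 - -405 = -8389 + 405 = -7984$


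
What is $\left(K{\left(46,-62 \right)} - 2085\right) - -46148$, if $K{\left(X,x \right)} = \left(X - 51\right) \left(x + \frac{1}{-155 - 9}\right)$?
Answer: $\frac{7277177}{164} \approx 44373.0$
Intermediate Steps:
$K{\left(X,x \right)} = \left(-51 + X\right) \left(- \frac{1}{164} + x\right)$ ($K{\left(X,x \right)} = \left(-51 + X\right) \left(x + \frac{1}{-164}\right) = \left(-51 + X\right) \left(x - \frac{1}{164}\right) = \left(-51 + X\right) \left(- \frac{1}{164} + x\right)$)
$\left(K{\left(46,-62 \right)} - 2085\right) - -46148 = \left(\left(\frac{51}{164} - -3162 - \frac{23}{82} + 46 \left(-62\right)\right) - 2085\right) - -46148 = \left(\left(\frac{51}{164} + 3162 - \frac{23}{82} - 2852\right) - 2085\right) + 46148 = \left(\frac{50845}{164} - 2085\right) + 46148 = - \frac{291095}{164} + 46148 = \frac{7277177}{164}$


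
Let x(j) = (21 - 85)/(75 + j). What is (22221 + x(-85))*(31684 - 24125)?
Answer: 840084583/5 ≈ 1.6802e+8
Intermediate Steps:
x(j) = -64/(75 + j)
(22221 + x(-85))*(31684 - 24125) = (22221 - 64/(75 - 85))*(31684 - 24125) = (22221 - 64/(-10))*7559 = (22221 - 64*(-⅒))*7559 = (22221 + 32/5)*7559 = (111137/5)*7559 = 840084583/5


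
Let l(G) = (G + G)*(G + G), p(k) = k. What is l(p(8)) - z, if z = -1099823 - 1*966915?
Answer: 2066994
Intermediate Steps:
l(G) = 4*G² (l(G) = (2*G)*(2*G) = 4*G²)
z = -2066738 (z = -1099823 - 966915 = -2066738)
l(p(8)) - z = 4*8² - 1*(-2066738) = 4*64 + 2066738 = 256 + 2066738 = 2066994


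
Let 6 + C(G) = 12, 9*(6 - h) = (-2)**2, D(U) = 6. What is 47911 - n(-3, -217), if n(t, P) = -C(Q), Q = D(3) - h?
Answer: 47917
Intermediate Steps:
h = 50/9 (h = 6 - 1/9*(-2)**2 = 6 - 1/9*4 = 6 - 4/9 = 50/9 ≈ 5.5556)
Q = 4/9 (Q = 6 - 1*50/9 = 6 - 50/9 = 4/9 ≈ 0.44444)
C(G) = 6 (C(G) = -6 + 12 = 6)
n(t, P) = -6 (n(t, P) = -1*6 = -6)
47911 - n(-3, -217) = 47911 - 1*(-6) = 47911 + 6 = 47917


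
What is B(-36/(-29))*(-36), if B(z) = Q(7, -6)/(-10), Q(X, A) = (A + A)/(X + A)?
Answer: -216/5 ≈ -43.200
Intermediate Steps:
Q(X, A) = 2*A/(A + X) (Q(X, A) = (2*A)/(A + X) = 2*A/(A + X))
B(z) = 6/5 (B(z) = (2*(-6)/(-6 + 7))/(-10) = (2*(-6)/1)*(-1/10) = (2*(-6)*1)*(-1/10) = -12*(-1/10) = 6/5)
B(-36/(-29))*(-36) = (6/5)*(-36) = -216/5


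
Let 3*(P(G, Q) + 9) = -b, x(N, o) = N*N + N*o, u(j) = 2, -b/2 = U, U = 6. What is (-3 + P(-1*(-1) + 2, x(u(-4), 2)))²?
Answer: 64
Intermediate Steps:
b = -12 (b = -2*6 = -12)
x(N, o) = N² + N*o
P(G, Q) = -5 (P(G, Q) = -9 + (-1*(-12))/3 = -9 + (⅓)*12 = -9 + 4 = -5)
(-3 + P(-1*(-1) + 2, x(u(-4), 2)))² = (-3 - 5)² = (-8)² = 64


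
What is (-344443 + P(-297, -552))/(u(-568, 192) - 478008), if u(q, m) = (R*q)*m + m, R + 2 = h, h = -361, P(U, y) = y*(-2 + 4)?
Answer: -345547/39109512 ≈ -0.0088354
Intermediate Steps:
P(U, y) = 2*y (P(U, y) = y*2 = 2*y)
R = -363 (R = -2 - 361 = -363)
u(q, m) = m - 363*m*q (u(q, m) = (-363*q)*m + m = -363*m*q + m = m - 363*m*q)
(-344443 + P(-297, -552))/(u(-568, 192) - 478008) = (-344443 + 2*(-552))/(192*(1 - 363*(-568)) - 478008) = (-344443 - 1104)/(192*(1 + 206184) - 478008) = -345547/(192*206185 - 478008) = -345547/(39587520 - 478008) = -345547/39109512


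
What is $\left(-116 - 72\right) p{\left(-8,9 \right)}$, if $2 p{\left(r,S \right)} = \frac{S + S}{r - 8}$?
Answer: $\frac{423}{4} \approx 105.75$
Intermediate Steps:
$p{\left(r,S \right)} = \frac{S}{-8 + r}$ ($p{\left(r,S \right)} = \frac{\left(S + S\right) \frac{1}{r - 8}}{2} = \frac{2 S \frac{1}{-8 + r}}{2} = \frac{S}{-8 + r}$)
$\left(-116 - 72\right) p{\left(-8,9 \right)} = \left(-116 - 72\right) \frac{9}{-8 - 8} = - 188 \frac{9}{-16} = - 188 \cdot 9 \left(- \frac{1}{16}\right) = \left(-188\right) \left(- \frac{9}{16}\right) = \frac{423}{4}$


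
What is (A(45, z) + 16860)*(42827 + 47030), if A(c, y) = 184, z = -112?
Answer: 1531522708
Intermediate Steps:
(A(45, z) + 16860)*(42827 + 47030) = (184 + 16860)*(42827 + 47030) = 17044*89857 = 1531522708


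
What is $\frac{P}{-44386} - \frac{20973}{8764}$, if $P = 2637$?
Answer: $- \frac{477009123}{194499452} \approx -2.4525$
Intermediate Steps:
$\frac{P}{-44386} - \frac{20973}{8764} = \frac{2637}{-44386} - \frac{20973}{8764} = 2637 \left(- \frac{1}{44386}\right) - \frac{20973}{8764} = - \frac{2637}{44386} - \frac{20973}{8764} = - \frac{477009123}{194499452}$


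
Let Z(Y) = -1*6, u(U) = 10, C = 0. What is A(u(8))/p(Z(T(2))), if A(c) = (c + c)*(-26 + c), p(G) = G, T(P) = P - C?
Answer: 160/3 ≈ 53.333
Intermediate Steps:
T(P) = P (T(P) = P - 1*0 = P + 0 = P)
Z(Y) = -6
A(c) = 2*c*(-26 + c) (A(c) = (2*c)*(-26 + c) = 2*c*(-26 + c))
A(u(8))/p(Z(T(2))) = (2*10*(-26 + 10))/(-6) = (2*10*(-16))*(-⅙) = -320*(-⅙) = 160/3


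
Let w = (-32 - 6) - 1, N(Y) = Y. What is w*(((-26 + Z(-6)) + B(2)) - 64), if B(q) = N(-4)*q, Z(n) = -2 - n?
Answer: 3666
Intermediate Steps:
w = -39 (w = -38 - 1 = -39)
B(q) = -4*q
w*(((-26 + Z(-6)) + B(2)) - 64) = -39*(((-26 + (-2 - 1*(-6))) - 4*2) - 64) = -39*(((-26 + (-2 + 6)) - 8) - 64) = -39*(((-26 + 4) - 8) - 64) = -39*((-22 - 8) - 64) = -39*(-30 - 64) = -39*(-94) = 3666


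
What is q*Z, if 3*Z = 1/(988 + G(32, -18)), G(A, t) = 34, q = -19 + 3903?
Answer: 1942/1533 ≈ 1.2668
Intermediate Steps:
q = 3884
Z = 1/3066 (Z = 1/(3*(988 + 34)) = (1/3)/1022 = (1/3)*(1/1022) = 1/3066 ≈ 0.00032616)
q*Z = 3884*(1/3066) = 1942/1533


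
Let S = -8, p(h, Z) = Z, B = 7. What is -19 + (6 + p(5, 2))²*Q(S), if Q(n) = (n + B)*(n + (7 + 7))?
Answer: -403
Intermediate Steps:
Q(n) = (7 + n)*(14 + n) (Q(n) = (n + 7)*(n + (7 + 7)) = (7 + n)*(n + 14) = (7 + n)*(14 + n))
-19 + (6 + p(5, 2))²*Q(S) = -19 + (6 + 2)²*(98 + (-8)² + 21*(-8)) = -19 + 8²*(98 + 64 - 168) = -19 + 64*(-6) = -19 - 384 = -403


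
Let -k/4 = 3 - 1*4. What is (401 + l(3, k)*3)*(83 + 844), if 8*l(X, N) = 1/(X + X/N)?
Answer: 3718197/10 ≈ 3.7182e+5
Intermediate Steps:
k = 4 (k = -4*(3 - 1*4) = -4*(3 - 4) = -4*(-1) = 4)
l(X, N) = 1/(8*(X + X/N))
(401 + l(3, k)*3)*(83 + 844) = (401 + ((1/8)*4/(3*(1 + 4)))*3)*(83 + 844) = (401 + ((1/8)*4*(1/3)/5)*3)*927 = (401 + ((1/8)*4*(1/3)*(1/5))*3)*927 = (401 + (1/30)*3)*927 = (401 + 1/10)*927 = (4011/10)*927 = 3718197/10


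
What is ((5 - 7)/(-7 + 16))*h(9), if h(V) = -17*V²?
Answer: 306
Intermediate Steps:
((5 - 7)/(-7 + 16))*h(9) = ((5 - 7)/(-7 + 16))*(-17*9²) = (-2/9)*(-17*81) = -2*⅑*(-1377) = -2/9*(-1377) = 306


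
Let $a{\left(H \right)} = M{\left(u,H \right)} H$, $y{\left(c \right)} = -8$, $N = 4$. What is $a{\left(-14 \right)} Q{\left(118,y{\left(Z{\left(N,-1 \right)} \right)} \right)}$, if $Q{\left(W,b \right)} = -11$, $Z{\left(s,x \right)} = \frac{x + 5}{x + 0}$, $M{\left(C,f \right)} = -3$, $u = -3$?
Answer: $-462$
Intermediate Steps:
$Z{\left(s,x \right)} = \frac{5 + x}{x}$
$a{\left(H \right)} = - 3 H$
$a{\left(-14 \right)} Q{\left(118,y{\left(Z{\left(N,-1 \right)} \right)} \right)} = \left(-3\right) \left(-14\right) \left(-11\right) = 42 \left(-11\right) = -462$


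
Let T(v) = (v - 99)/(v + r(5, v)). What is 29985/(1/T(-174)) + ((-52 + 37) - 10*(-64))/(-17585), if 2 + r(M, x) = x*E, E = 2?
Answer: 28789762385/1842908 ≈ 15622.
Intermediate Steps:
r(M, x) = -2 + 2*x (r(M, x) = -2 + x*2 = -2 + 2*x)
T(v) = (-99 + v)/(-2 + 3*v) (T(v) = (v - 99)/(v + (-2 + 2*v)) = (-99 + v)/(-2 + 3*v))
29985/(1/T(-174)) + ((-52 + 37) - 10*(-64))/(-17585) = 29985/(1/((-99 - 174)/(-2 + 3*(-174)))) + ((-52 + 37) - 10*(-64))/(-17585) = 29985/(1/(-273/(-2 - 522))) + (-15 + 640)*(-1/17585) = 29985/(1/(-273/(-524))) + 625*(-1/17585) = 29985/(1/(-1/524*(-273))) - 125/3517 = 29985/(1/(273/524)) - 125/3517 = 29985/(524/273) - 125/3517 = 29985*(273/524) - 125/3517 = 8185905/524 - 125/3517 = 28789762385/1842908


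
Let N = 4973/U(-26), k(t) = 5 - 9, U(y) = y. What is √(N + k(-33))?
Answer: I*√132002/26 ≈ 13.974*I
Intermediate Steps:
k(t) = -4
N = -4973/26 (N = 4973/(-26) = 4973*(-1/26) = -4973/26 ≈ -191.27)
√(N + k(-33)) = √(-4973/26 - 4) = √(-5077/26) = I*√132002/26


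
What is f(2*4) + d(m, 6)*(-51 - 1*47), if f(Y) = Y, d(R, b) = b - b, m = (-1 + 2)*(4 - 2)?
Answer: 8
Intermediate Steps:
m = 2 (m = 1*2 = 2)
d(R, b) = 0
f(2*4) + d(m, 6)*(-51 - 1*47) = 2*4 + 0*(-51 - 1*47) = 8 + 0*(-51 - 47) = 8 + 0*(-98) = 8 + 0 = 8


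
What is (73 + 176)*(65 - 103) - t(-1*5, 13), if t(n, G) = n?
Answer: -9457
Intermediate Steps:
(73 + 176)*(65 - 103) - t(-1*5, 13) = (73 + 176)*(65 - 103) - (-1)*5 = 249*(-38) - 1*(-5) = -9462 + 5 = -9457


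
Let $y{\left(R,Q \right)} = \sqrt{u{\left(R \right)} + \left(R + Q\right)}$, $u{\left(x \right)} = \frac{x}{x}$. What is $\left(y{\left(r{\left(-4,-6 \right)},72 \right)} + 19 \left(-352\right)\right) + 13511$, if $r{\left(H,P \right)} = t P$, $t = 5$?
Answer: $6823 + \sqrt{43} \approx 6829.6$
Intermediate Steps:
$r{\left(H,P \right)} = 5 P$
$u{\left(x \right)} = 1$
$y{\left(R,Q \right)} = \sqrt{1 + Q + R}$ ($y{\left(R,Q \right)} = \sqrt{1 + \left(R + Q\right)} = \sqrt{1 + \left(Q + R\right)} = \sqrt{1 + Q + R}$)
$\left(y{\left(r{\left(-4,-6 \right)},72 \right)} + 19 \left(-352\right)\right) + 13511 = \left(\sqrt{1 + 72 + 5 \left(-6\right)} + 19 \left(-352\right)\right) + 13511 = \left(\sqrt{1 + 72 - 30} - 6688\right) + 13511 = \left(\sqrt{43} - 6688\right) + 13511 = \left(-6688 + \sqrt{43}\right) + 13511 = 6823 + \sqrt{43}$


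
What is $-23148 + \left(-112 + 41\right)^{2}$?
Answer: $-18107$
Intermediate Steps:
$-23148 + \left(-112 + 41\right)^{2} = -23148 + \left(-71\right)^{2} = -23148 + 5041 = -18107$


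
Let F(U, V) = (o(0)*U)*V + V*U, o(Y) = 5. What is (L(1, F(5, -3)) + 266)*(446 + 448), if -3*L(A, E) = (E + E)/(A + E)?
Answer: 21110916/89 ≈ 2.3720e+5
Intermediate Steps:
F(U, V) = 6*U*V (F(U, V) = (5*U)*V + V*U = 5*U*V + U*V = 6*U*V)
L(A, E) = -2*E/(3*(A + E)) (L(A, E) = -(E + E)/(3*(A + E)) = -2*E/(3*(A + E)))
(L(1, F(5, -3)) + 266)*(446 + 448) = (-2*6*5*(-3)/(3*1 + 3*(6*5*(-3))) + 266)*(446 + 448) = (-2*(-90)/(3 + 3*(-90)) + 266)*894 = (-2*(-90)/(3 - 270) + 266)*894 = (-2*(-90)/(-267) + 266)*894 = (-2*(-90)*(-1/267) + 266)*894 = (-60/89 + 266)*894 = (23614/89)*894 = 21110916/89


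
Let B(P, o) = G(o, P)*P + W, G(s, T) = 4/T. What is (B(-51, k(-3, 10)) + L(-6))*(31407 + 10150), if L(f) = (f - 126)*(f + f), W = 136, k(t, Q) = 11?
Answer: 71644268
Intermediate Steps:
B(P, o) = 140 (B(P, o) = (4/P)*P + 136 = 4 + 136 = 140)
L(f) = 2*f*(-126 + f) (L(f) = (-126 + f)*(2*f) = 2*f*(-126 + f))
(B(-51, k(-3, 10)) + L(-6))*(31407 + 10150) = (140 + 2*(-6)*(-126 - 6))*(31407 + 10150) = (140 + 2*(-6)*(-132))*41557 = (140 + 1584)*41557 = 1724*41557 = 71644268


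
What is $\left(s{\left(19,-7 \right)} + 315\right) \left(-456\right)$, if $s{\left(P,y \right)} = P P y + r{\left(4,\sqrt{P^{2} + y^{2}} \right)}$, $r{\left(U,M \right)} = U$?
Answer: $1006848$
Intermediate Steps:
$s{\left(P,y \right)} = 4 + y P^{2}$ ($s{\left(P,y \right)} = P P y + 4 = P^{2} y + 4 = y P^{2} + 4 = 4 + y P^{2}$)
$\left(s{\left(19,-7 \right)} + 315\right) \left(-456\right) = \left(\left(4 - 7 \cdot 19^{2}\right) + 315\right) \left(-456\right) = \left(\left(4 - 2527\right) + 315\right) \left(-456\right) = \left(-2523 + 315\right) \left(-456\right) = \left(-2208\right) \left(-456\right) = 1006848$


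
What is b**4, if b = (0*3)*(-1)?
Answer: 0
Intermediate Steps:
b = 0 (b = 0*(-1) = 0)
b**4 = 0**4 = 0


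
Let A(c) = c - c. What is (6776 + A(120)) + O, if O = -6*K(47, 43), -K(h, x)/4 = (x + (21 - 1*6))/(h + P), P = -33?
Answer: 48128/7 ≈ 6875.4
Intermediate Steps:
K(h, x) = -4*(15 + x)/(-33 + h) (K(h, x) = -4*(x + (21 - 1*6))/(h - 33) = -4*(x + (21 - 6))/(-33 + h) = -4*(x + 15)/(-33 + h) = -4*(15 + x)/(-33 + h))
A(c) = 0
O = 696/7 (O = -24*(-15 - 1*43)/(-33 + 47) = -24*(-15 - 43)/14 = -24*(-58)/14 = -6*(-116/7) = 696/7 ≈ 99.429)
(6776 + A(120)) + O = (6776 + 0) + 696/7 = 6776 + 696/7 = 48128/7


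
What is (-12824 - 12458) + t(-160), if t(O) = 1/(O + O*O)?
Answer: -643174079/25440 ≈ -25282.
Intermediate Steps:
t(O) = 1/(O + O²)
(-12824 - 12458) + t(-160) = (-12824 - 12458) + 1/((-160)*(1 - 160)) = -25282 - 1/160/(-159) = -25282 - 1/160*(-1/159) = -25282 + 1/25440 = -643174079/25440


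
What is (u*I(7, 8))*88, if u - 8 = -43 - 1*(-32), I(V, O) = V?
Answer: -1848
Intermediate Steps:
u = -3 (u = 8 + (-43 - 1*(-32)) = 8 + (-43 + 32) = 8 - 11 = -3)
(u*I(7, 8))*88 = -3*7*88 = -21*88 = -1848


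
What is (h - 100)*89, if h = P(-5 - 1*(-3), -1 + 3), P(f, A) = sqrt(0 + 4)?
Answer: -8722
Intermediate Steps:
P(f, A) = 2 (P(f, A) = sqrt(4) = 2)
h = 2
(h - 100)*89 = (2 - 100)*89 = -98*89 = -8722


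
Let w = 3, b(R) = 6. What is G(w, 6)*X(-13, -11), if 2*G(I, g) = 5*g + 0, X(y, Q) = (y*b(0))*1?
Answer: -1170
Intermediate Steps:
X(y, Q) = 6*y (X(y, Q) = (y*6)*1 = (6*y)*1 = 6*y)
G(I, g) = 5*g/2 (G(I, g) = (5*g + 0)/2 = (5*g)/2 = 5*g/2)
G(w, 6)*X(-13, -11) = ((5/2)*6)*(6*(-13)) = 15*(-78) = -1170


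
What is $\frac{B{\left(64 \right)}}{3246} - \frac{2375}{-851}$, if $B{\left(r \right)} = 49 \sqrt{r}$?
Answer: $\frac{4021421}{1381173} \approx 2.9116$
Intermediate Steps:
$\frac{B{\left(64 \right)}}{3246} - \frac{2375}{-851} = \frac{49 \sqrt{64}}{3246} - \frac{2375}{-851} = 49 \cdot 8 \cdot \frac{1}{3246} - - \frac{2375}{851} = 392 \cdot \frac{1}{3246} + \frac{2375}{851} = \frac{196}{1623} + \frac{2375}{851} = \frac{4021421}{1381173}$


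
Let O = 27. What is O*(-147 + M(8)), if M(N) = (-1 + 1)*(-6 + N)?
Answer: -3969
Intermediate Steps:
M(N) = 0 (M(N) = 0*(-6 + N) = 0)
O*(-147 + M(8)) = 27*(-147 + 0) = 27*(-147) = -3969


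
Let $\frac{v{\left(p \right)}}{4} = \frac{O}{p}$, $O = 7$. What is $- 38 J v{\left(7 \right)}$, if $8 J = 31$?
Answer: $-589$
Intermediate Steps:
$J = \frac{31}{8}$ ($J = \frac{1}{8} \cdot 31 = \frac{31}{8} \approx 3.875$)
$v{\left(p \right)} = \frac{28}{p}$ ($v{\left(p \right)} = 4 \frac{7}{p} = \frac{28}{p}$)
$- 38 J v{\left(7 \right)} = \left(-38\right) \frac{31}{8} \cdot \frac{28}{7} = - \frac{589 \cdot 28 \cdot \frac{1}{7}}{4} = \left(- \frac{589}{4}\right) 4 = -589$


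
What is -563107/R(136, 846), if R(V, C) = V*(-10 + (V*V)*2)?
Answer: -563107/5029552 ≈ -0.11196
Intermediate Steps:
R(V, C) = V*(-10 + 2*V²) (R(V, C) = V*(-10 + V²*2) = V*(-10 + 2*V²))
-563107/R(136, 846) = -563107*1/(272*(-5 + 136²)) = -563107*1/(272*(-5 + 18496)) = -563107/(2*136*18491) = -563107/5029552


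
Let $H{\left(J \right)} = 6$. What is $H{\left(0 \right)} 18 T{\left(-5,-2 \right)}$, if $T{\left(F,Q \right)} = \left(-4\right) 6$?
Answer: $-2592$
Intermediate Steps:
$T{\left(F,Q \right)} = -24$
$H{\left(0 \right)} 18 T{\left(-5,-2 \right)} = 6 \cdot 18 \left(-24\right) = 108 \left(-24\right) = -2592$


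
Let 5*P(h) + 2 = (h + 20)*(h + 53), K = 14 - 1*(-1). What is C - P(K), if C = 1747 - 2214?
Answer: -4713/5 ≈ -942.60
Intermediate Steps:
K = 15 (K = 14 + 1 = 15)
C = -467
P(h) = -⅖ + (20 + h)*(53 + h)/5 (P(h) = -⅖ + ((h + 20)*(h + 53))/5 = -⅖ + ((20 + h)*(53 + h))/5 = -⅖ + (20 + h)*(53 + h)/5)
C - P(K) = -467 - (1058/5 + (⅕)*15² + (73/5)*15) = -467 - (1058/5 + (⅕)*225 + 219) = -467 - (1058/5 + 45 + 219) = -467 - 1*2378/5 = -467 - 2378/5 = -4713/5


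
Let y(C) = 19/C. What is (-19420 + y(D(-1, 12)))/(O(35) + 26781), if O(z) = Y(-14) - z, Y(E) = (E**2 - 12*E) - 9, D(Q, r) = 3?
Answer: -58241/81303 ≈ -0.71634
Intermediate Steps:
Y(E) = -9 + E**2 - 12*E
O(z) = 355 - z (O(z) = (-9 + (-14)**2 - 12*(-14)) - z = (-9 + 196 + 168) - z = 355 - z)
(-19420 + y(D(-1, 12)))/(O(35) + 26781) = (-19420 + 19/3)/((355 - 1*35) + 26781) = (-19420 + 19*(1/3))/((355 - 35) + 26781) = (-19420 + 19/3)/(320 + 26781) = -58241/3/27101 = -58241/3*1/27101 = -58241/81303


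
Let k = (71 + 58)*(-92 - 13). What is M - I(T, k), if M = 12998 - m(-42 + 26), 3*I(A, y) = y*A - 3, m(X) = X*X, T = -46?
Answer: -194947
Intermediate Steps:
m(X) = X²
k = -13545 (k = 129*(-105) = -13545)
I(A, y) = -1 + A*y/3 (I(A, y) = (y*A - 3)/3 = (A*y - 3)/3 = (-3 + A*y)/3 = -1 + A*y/3)
M = 12742 (M = 12998 - (-42 + 26)² = 12998 - 1*(-16)² = 12998 - 1*256 = 12998 - 256 = 12742)
M - I(T, k) = 12742 - (-1 + (⅓)*(-46)*(-13545)) = 12742 - (-1 + 207690) = 12742 - 1*207689 = 12742 - 207689 = -194947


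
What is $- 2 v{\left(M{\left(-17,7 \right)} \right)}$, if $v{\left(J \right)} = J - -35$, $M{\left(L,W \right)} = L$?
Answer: $-36$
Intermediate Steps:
$v{\left(J \right)} = 35 + J$ ($v{\left(J \right)} = J + 35 = 35 + J$)
$- 2 v{\left(M{\left(-17,7 \right)} \right)} = - 2 \left(35 - 17\right) = \left(-2\right) 18 = -36$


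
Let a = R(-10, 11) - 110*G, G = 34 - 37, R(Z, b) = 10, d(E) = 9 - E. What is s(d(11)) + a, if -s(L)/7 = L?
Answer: 354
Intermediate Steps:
s(L) = -7*L
G = -3
a = 340 (a = 10 - 110*(-3) = 10 + 330 = 340)
s(d(11)) + a = -7*(9 - 1*11) + 340 = -7*(9 - 11) + 340 = -7*(-2) + 340 = 14 + 340 = 354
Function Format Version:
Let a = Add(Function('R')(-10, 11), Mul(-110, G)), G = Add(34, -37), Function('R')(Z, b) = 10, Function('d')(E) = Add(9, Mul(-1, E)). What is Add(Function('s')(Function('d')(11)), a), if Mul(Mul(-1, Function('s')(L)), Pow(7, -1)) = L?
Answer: 354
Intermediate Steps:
Function('s')(L) = Mul(-7, L)
G = -3
a = 340 (a = Add(10, Mul(-110, -3)) = Add(10, 330) = 340)
Add(Function('s')(Function('d')(11)), a) = Add(Mul(-7, Add(9, Mul(-1, 11))), 340) = Add(Mul(-7, Add(9, -11)), 340) = Add(Mul(-7, -2), 340) = Add(14, 340) = 354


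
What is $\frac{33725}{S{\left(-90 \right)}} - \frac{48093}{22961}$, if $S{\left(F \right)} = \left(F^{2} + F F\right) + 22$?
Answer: $- \frac{5804921}{372473342} \approx -0.015585$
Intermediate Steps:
$S{\left(F \right)} = 22 + 2 F^{2}$ ($S{\left(F \right)} = \left(F^{2} + F^{2}\right) + 22 = 2 F^{2} + 22 = 22 + 2 F^{2}$)
$\frac{33725}{S{\left(-90 \right)}} - \frac{48093}{22961} = \frac{33725}{22 + 2 \left(-90\right)^{2}} - \frac{48093}{22961} = \frac{33725}{22 + 2 \cdot 8100} - \frac{48093}{22961} = \frac{33725}{22 + 16200} - \frac{48093}{22961} = \frac{33725}{16222} - \frac{48093}{22961} = - \frac{5804921}{372473342}$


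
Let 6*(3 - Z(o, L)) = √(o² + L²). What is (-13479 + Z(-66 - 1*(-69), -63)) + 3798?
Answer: -9678 - √442/2 ≈ -9688.5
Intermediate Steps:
Z(o, L) = 3 - √(L² + o²)/6 (Z(o, L) = 3 - √(o² + L²)/6 = 3 - √(L² + o²)/6)
(-13479 + Z(-66 - 1*(-69), -63)) + 3798 = (-13479 + (3 - √((-63)² + (-66 - 1*(-69))²)/6)) + 3798 = (-13479 + (3 - √(3969 + (-66 + 69)²)/6)) + 3798 = (-13479 + (3 - √(3969 + 3²)/6)) + 3798 = (-13479 + (3 - √(3969 + 9)/6)) + 3798 = (-13479 + (3 - √442/2)) + 3798 = (-13476 - √442/2) + 3798 = -9678 - √442/2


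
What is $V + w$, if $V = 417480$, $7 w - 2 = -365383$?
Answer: $\frac{2556979}{7} \approx 3.6528 \cdot 10^{5}$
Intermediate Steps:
$w = - \frac{365381}{7}$ ($w = \frac{2}{7} + \frac{1}{7} \left(-365383\right) = \frac{2}{7} - \frac{365383}{7} = - \frac{365381}{7} \approx -52197.0$)
$V + w = 417480 - \frac{365381}{7} = \frac{2556979}{7}$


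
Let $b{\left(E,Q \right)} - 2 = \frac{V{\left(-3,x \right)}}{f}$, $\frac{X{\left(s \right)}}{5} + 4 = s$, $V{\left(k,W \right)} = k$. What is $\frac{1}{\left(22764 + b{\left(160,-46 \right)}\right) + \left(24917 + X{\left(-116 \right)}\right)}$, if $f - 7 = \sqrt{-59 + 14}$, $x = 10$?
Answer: $\frac{4425781}{208378058089} - \frac{9 i \sqrt{5}}{208378058089} \approx 2.1239 \cdot 10^{-5} - 9.6577 \cdot 10^{-11} i$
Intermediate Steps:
$X{\left(s \right)} = -20 + 5 s$
$f = 7 + 3 i \sqrt{5}$ ($f = 7 + \sqrt{-59 + 14} = 7 + \sqrt{-45} = 7 + 3 i \sqrt{5} \approx 7.0 + 6.7082 i$)
$b{\left(E,Q \right)} = 2 - \frac{3}{7 + 3 i \sqrt{5}}$
$\frac{1}{\left(22764 + b{\left(160,-46 \right)}\right) + \left(24917 + X{\left(-116 \right)}\right)} = \frac{1}{\left(22764 + \left(\frac{167}{94} + \frac{9 i \sqrt{5}}{94}\right)\right) + \left(24917 + \left(-20 + 5 \left(-116\right)\right)\right)} = \frac{1}{\left(\frac{2139983}{94} + \frac{9 i \sqrt{5}}{94}\right) + \left(24917 - 600\right)} = \frac{1}{\left(\frac{2139983}{94} + \frac{9 i \sqrt{5}}{94}\right) + 24317} = \frac{1}{\frac{4425781}{94} + \frac{9 i \sqrt{5}}{94}}$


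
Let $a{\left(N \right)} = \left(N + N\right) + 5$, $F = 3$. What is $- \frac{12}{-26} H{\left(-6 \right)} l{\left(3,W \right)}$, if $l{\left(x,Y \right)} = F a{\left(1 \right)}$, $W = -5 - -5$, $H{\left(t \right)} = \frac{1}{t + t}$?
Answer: $- \frac{21}{26} \approx -0.80769$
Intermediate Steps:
$H{\left(t \right)} = \frac{1}{2 t}$
$W = 0$ ($W = -5 + 5 = 0$)
$a{\left(N \right)} = 5 + 2 N$ ($a{\left(N \right)} = 2 N + 5 = 5 + 2 N$)
$l{\left(x,Y \right)} = 21$ ($l{\left(x,Y \right)} = 3 \left(5 + 2 \cdot 1\right) = 3 \left(5 + 2\right) = 3 \cdot 7 = 21$)
$- \frac{12}{-26} H{\left(-6 \right)} l{\left(3,W \right)} = - \frac{12}{-26} \frac{1}{2 \left(-6\right)} 21 = \left(-12\right) \left(- \frac{1}{26}\right) \frac{1}{2} \left(- \frac{1}{6}\right) 21 = \frac{6}{13} \left(- \frac{1}{12}\right) 21 = \left(- \frac{1}{26}\right) 21 = - \frac{21}{26}$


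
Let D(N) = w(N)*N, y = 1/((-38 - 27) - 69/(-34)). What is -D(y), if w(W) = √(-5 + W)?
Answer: 34*I*√22992199/4583881 ≈ 0.035566*I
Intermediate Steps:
y = -34/2141 (y = 1/(-65 - 69*(-1/34)) = 1/(-65 + 69/34) = 1/(-2141/34) = -34/2141 ≈ -0.015880)
D(N) = N*√(-5 + N) (D(N) = √(-5 + N)*N = N*√(-5 + N))
-D(y) = -(-34)*√(-5 - 34/2141)/2141 = -(-34)*√(-10739/2141)/2141 = -(-34)*I*√22992199/2141/2141 = -(-34)*I*√22992199/4583881 = 34*I*√22992199/4583881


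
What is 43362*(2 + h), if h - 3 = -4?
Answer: 43362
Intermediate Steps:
h = -1 (h = 3 - 4 = -1)
43362*(2 + h) = 43362*(2 - 1) = 43362*1 = 43362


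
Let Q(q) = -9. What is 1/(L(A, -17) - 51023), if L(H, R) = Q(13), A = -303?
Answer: -1/51032 ≈ -1.9596e-5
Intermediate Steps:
L(H, R) = -9
1/(L(A, -17) - 51023) = 1/(-9 - 51023) = 1/(-51032) = -1/51032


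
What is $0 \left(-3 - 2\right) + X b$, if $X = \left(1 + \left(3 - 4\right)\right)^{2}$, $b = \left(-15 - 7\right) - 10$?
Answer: $0$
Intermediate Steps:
$b = -32$ ($b = -22 - 10 = -32$)
$X = 0$ ($X = \left(1 - 1\right)^{2} = 0^{2} = 0$)
$0 \left(-3 - 2\right) + X b = 0 \left(-3 - 2\right) + 0 \left(-32\right) = 0 \left(-5\right) + 0 = 0 + 0 = 0$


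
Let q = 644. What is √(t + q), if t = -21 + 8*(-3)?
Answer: √599 ≈ 24.474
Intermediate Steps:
t = -45 (t = -21 - 24 = -45)
√(t + q) = √(-45 + 644) = √599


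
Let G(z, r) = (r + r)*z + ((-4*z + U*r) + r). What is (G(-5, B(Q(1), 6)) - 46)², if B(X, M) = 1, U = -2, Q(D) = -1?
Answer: 1369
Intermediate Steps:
G(z, r) = -r - 4*z + 2*r*z (G(z, r) = (r + r)*z + ((-4*z - 2*r) + r) = (2*r)*z + (-r - 4*z) = 2*r*z + (-r - 4*z) = -r - 4*z + 2*r*z)
(G(-5, B(Q(1), 6)) - 46)² = ((-1*1 - 4*(-5) + 2*1*(-5)) - 46)² = ((-1 + 20 - 10) - 46)² = (9 - 46)² = (-37)² = 1369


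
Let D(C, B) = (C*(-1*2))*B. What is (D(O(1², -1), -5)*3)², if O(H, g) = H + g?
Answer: 0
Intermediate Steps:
D(C, B) = -2*B*C (D(C, B) = (C*(-2))*B = (-2*C)*B = -2*B*C)
(D(O(1², -1), -5)*3)² = (-2*(-5)*(1² - 1)*3)² = (-2*(-5)*(1 - 1)*3)² = (-2*(-5)*0*3)² = (0*3)² = 0² = 0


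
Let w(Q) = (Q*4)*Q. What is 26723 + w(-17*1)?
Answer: 27879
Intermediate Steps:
w(Q) = 4*Q² (w(Q) = (4*Q)*Q = 4*Q²)
26723 + w(-17*1) = 26723 + 4*(-17*1)² = 26723 + 4*(-17)² = 26723 + 4*289 = 26723 + 1156 = 27879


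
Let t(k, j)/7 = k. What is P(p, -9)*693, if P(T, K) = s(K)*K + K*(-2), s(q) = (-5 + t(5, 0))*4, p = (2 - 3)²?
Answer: -735966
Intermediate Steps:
p = 1 (p = (-1)² = 1)
t(k, j) = 7*k
s(q) = 120 (s(q) = (-5 + 7*5)*4 = (-5 + 35)*4 = 30*4 = 120)
P(T, K) = 118*K (P(T, K) = 120*K + K*(-2) = 120*K - 2*K = 118*K)
P(p, -9)*693 = (118*(-9))*693 = -1062*693 = -735966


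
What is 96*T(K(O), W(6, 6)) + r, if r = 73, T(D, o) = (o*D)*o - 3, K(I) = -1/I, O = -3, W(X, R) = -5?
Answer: 585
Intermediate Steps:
T(D, o) = -3 + D*o² (T(D, o) = (D*o)*o - 3 = D*o² - 3 = -3 + D*o²)
96*T(K(O), W(6, 6)) + r = 96*(-3 - 1/(-3)*(-5)²) + 73 = 96*(-3 - 1*(-⅓)*25) + 73 = 96*(-3 + (⅓)*25) + 73 = 96*(-3 + 25/3) + 73 = 96*(16/3) + 73 = 512 + 73 = 585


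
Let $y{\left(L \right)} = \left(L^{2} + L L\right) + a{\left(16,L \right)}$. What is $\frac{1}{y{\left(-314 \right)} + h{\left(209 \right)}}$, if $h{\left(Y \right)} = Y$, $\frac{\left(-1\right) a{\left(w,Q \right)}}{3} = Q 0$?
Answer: $\frac{1}{197401} \approx 5.0658 \cdot 10^{-6}$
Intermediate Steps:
$a{\left(w,Q \right)} = 0$ ($a{\left(w,Q \right)} = - 3 Q 0 = \left(-3\right) 0 = 0$)
$y{\left(L \right)} = 2 L^{2}$ ($y{\left(L \right)} = \left(L^{2} + L L\right) + 0 = \left(L^{2} + L^{2}\right) + 0 = 2 L^{2} + 0 = 2 L^{2}$)
$\frac{1}{y{\left(-314 \right)} + h{\left(209 \right)}} = \frac{1}{2 \left(-314\right)^{2} + 209} = \frac{1}{2 \cdot 98596 + 209} = \frac{1}{197192 + 209} = \frac{1}{197401}$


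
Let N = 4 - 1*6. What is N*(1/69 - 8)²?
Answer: -607202/4761 ≈ -127.54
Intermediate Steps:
N = -2 (N = 4 - 6 = -2)
N*(1/69 - 8)² = -2*(1/69 - 8)² = -2*(-551/69)² = -2*303601/4761 = -607202/4761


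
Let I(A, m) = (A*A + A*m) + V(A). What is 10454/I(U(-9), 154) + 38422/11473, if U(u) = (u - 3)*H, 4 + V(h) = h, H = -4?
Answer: 247084511/55873510 ≈ 4.4222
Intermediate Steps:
V(h) = -4 + h
U(u) = 12 - 4*u (U(u) = (u - 3)*(-4) = (-3 + u)*(-4) = 12 - 4*u)
I(A, m) = -4 + A + A**2 + A*m (I(A, m) = (A*A + A*m) + (-4 + A) = (A**2 + A*m) + (-4 + A) = -4 + A + A**2 + A*m)
10454/I(U(-9), 154) + 38422/11473 = 10454/(-4 + (12 - 4*(-9)) + (12 - 4*(-9))**2 + (12 - 4*(-9))*154) + 38422/11473 = 10454/(-4 + (12 + 36) + (12 + 36)**2 + (12 + 36)*154) + 38422*(1/11473) = 10454/(-4 + 48 + 48**2 + 48*154) + 38422/11473 = 10454/(-4 + 48 + 2304 + 7392) + 38422/11473 = 10454/9740 + 38422/11473 = 10454*(1/9740) + 38422/11473 = 5227/4870 + 38422/11473 = 247084511/55873510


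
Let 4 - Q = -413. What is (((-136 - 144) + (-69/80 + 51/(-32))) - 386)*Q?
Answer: -44599401/160 ≈ -2.7875e+5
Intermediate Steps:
Q = 417 (Q = 4 - 1*(-413) = 4 + 413 = 417)
(((-136 - 144) + (-69/80 + 51/(-32))) - 386)*Q = (((-136 - 144) + (-69/80 + 51/(-32))) - 386)*417 = ((-280 + (-69*1/80 + 51*(-1/32))) - 386)*417 = ((-280 + (-69/80 - 51/32)) - 386)*417 = ((-280 - 393/160) - 386)*417 = (-45193/160 - 386)*417 = -106953/160*417 = -44599401/160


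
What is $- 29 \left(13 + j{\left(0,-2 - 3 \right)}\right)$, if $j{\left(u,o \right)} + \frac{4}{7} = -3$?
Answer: $- \frac{1914}{7} \approx -273.43$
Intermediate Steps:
$j{\left(u,o \right)} = - \frac{25}{7}$ ($j{\left(u,o \right)} = - \frac{4}{7} - 3 = - \frac{25}{7}$)
$- 29 \left(13 + j{\left(0,-2 - 3 \right)}\right) = - 29 \left(13 - \frac{25}{7}\right) = \left(-29\right) \frac{66}{7} = - \frac{1914}{7}$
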